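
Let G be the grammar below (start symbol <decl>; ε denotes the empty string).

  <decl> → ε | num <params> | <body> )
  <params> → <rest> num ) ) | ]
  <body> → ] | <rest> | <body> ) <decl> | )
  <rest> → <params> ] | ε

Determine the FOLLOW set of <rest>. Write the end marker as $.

{ ), num }

In <params> → <rest> num ) ): add FIRST(num ) )) = { num }.
In <body> → <rest>: <rest> is at the end, add FOLLOW(<body>) = { ) }.
Union: FOLLOW(<rest>) = { ), num }.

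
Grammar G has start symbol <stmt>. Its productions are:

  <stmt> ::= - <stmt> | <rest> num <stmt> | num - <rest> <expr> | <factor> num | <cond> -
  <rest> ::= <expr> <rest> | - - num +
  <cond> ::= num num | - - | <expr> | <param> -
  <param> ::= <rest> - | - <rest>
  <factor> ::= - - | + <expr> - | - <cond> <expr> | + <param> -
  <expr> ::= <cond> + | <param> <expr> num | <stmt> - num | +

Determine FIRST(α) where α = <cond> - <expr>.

{ +, -, num }

Add FIRST(<cond>) = { +, -, num }; <cond> is not nullable, stop.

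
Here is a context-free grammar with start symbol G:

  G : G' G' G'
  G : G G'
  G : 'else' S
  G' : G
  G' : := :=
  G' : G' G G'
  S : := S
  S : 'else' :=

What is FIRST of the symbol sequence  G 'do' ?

Add FIRST(G) = { 'else', := }; G is not nullable, stop.

{ 'else', := }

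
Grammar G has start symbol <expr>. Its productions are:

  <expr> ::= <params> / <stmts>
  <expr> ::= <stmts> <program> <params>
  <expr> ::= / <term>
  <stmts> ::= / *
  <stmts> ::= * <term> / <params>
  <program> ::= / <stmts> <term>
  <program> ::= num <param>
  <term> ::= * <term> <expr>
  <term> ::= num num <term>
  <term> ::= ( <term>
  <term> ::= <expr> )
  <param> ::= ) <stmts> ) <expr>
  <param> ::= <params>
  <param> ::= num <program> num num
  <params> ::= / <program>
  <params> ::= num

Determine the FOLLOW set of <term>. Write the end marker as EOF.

{ EOF, (, ), *, /, num }

In <expr> ::= / <term>: <term> is at the end, add FOLLOW(<expr>) = { EOF, (, ), *, /, num }.
In <stmts> ::= * <term> / <params>: add FIRST(/ <params>) = { / }.
In <program> ::= / <stmts> <term>: <term> is at the end, add FOLLOW(<program>) = { EOF, (, ), *, /, num }.
In <term> ::= * <term> <expr>: add FIRST(<expr>) = { *, /, num }.
In <term> ::= num num <term>: <term> is at the end, add FOLLOW(<term>) = { EOF, (, ), *, /, num }.
In <term> ::= ( <term>: <term> is at the end, add FOLLOW(<term>) = { EOF, (, ), *, /, num }.
Union: FOLLOW(<term>) = { EOF, (, ), *, /, num }.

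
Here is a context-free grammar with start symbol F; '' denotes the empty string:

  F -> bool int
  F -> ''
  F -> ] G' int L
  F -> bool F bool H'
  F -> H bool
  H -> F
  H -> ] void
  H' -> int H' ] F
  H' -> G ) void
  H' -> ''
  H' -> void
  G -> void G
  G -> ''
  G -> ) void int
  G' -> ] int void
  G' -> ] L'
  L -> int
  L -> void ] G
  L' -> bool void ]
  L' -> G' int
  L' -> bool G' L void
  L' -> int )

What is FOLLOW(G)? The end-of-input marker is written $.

{ $, ), ], bool, void }

In H' -> G ) void: add FIRST() void) = { ) }.
In G -> void G: G is at the end, add FOLLOW(G) = { $, ), ], bool, void }.
In L -> void ] G: G is at the end, add FOLLOW(L) = { $, ], bool, void }.
Union: FOLLOW(G) = { $, ), ], bool, void }.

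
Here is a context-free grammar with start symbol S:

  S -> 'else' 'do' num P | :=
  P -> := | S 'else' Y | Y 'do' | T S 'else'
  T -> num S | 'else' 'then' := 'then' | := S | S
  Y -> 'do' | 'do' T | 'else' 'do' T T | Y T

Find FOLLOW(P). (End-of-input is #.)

{ #, 'do', 'else', :=, num }

In S -> 'else' 'do' num P: P is at the end, add FOLLOW(S) = { #, 'do', 'else', :=, num }.
Union: FOLLOW(P) = { #, 'do', 'else', :=, num }.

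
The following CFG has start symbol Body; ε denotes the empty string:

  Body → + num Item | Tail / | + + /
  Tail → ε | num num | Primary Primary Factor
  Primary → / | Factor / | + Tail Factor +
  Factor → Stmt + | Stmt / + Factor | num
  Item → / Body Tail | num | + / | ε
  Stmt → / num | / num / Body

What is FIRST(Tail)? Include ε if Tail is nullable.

{ +, /, num, ε }

Tail → ε contributes ε.
Tail → num num contributes {num}.
From Tail → Primary Primary Factor: add FIRST(Primary) = { +, /, num }.
Union: FIRST(Tail) = { +, /, num, ε }.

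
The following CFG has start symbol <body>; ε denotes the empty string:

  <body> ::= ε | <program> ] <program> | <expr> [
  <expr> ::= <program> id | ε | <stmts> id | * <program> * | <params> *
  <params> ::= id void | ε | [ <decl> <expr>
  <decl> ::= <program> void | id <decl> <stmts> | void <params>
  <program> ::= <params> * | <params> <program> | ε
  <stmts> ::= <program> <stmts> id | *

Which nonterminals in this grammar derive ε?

Directly nullable (have an ε-production): <body>, <expr>, <params>, <program>.
No other nonterminal has a production whose RHS symbols are all nullable.

{ <body>, <expr>, <params>, <program> }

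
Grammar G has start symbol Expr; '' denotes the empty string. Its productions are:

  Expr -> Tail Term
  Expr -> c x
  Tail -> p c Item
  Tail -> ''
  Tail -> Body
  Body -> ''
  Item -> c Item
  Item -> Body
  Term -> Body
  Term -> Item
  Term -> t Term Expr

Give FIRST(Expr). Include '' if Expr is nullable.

{ c, p, t, '' }

From Expr -> Tail Term: Tail, Term nullable, take FIRST(Tail) ∪ FIRST(Term) = { c, p, t }; also '' since the whole RHS is nullable.
Expr -> c x contributes {c}.
Union: FIRST(Expr) = { c, p, t, '' }.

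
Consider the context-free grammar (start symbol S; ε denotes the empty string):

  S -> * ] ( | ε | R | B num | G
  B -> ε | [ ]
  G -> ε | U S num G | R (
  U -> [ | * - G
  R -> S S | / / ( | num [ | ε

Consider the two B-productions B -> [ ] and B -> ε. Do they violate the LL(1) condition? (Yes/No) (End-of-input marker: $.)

No

FIRST([ ]) = { [ } and FIRST(ε) = { ε }.
The second is nullable but FOLLOW(B) = { num } is disjoint from FIRST of the first.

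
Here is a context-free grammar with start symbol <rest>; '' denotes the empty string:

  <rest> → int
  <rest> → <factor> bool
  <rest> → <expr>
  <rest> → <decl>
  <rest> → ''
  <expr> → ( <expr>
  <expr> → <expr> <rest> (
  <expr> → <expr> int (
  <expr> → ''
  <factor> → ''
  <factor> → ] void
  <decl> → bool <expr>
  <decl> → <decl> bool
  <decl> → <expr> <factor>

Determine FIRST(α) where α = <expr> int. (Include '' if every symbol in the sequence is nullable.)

{ (, ], bool, int }

Add FIRST(<expr>)\{''} = { (, ], bool, int }; <expr> is nullable, continue.
int is a terminal; add {int} and stop.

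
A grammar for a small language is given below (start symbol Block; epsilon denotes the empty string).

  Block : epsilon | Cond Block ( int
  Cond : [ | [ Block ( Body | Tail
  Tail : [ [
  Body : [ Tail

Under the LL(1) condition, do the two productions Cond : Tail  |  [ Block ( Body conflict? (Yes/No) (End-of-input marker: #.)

FIRST(Tail) = { [ } and FIRST([ Block ( Body) = { [ }.
Both contain [, so the two alternatives are not disjoint — LL(1) conflict.

Yes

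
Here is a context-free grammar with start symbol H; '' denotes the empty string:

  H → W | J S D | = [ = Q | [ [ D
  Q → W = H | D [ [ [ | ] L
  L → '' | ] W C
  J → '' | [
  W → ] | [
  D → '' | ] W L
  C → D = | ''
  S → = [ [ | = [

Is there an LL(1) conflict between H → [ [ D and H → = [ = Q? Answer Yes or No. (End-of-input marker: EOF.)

FIRST([ [ D) = { [ } and FIRST(= [ = Q) = { = }.
The FIRST sets are disjoint and neither alternative is nullable — no conflict.

No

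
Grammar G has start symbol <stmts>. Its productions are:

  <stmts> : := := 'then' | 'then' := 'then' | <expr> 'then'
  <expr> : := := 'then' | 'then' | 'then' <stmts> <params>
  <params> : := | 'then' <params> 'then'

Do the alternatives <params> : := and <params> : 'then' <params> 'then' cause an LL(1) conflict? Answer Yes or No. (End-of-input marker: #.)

No

FIRST(:=) = { := } and FIRST('then' <params> 'then') = { 'then' }.
The FIRST sets are disjoint and neither alternative is nullable — no conflict.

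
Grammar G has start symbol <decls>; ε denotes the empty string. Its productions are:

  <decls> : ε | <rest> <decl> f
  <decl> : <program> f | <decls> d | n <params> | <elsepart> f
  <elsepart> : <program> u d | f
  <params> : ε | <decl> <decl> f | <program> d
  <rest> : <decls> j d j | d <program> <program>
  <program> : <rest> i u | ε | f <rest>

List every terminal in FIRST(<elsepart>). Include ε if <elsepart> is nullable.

From <elsepart> : <program> u d: <program> nullable, take FIRST(<program>) ∪ {u} = { d, f, j, u }.
<elsepart> : f contributes {f}.
Union: FIRST(<elsepart>) = { d, f, j, u }.

{ d, f, j, u }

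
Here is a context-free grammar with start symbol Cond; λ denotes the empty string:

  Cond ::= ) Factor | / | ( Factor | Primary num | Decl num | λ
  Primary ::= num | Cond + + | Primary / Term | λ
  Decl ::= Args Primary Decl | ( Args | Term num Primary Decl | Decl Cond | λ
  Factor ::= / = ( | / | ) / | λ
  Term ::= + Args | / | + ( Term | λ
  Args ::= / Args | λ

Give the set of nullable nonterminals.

Directly nullable (have an λ-production): Cond, Primary, Decl, Factor, Term, Args.

{ Args, Cond, Decl, Factor, Primary, Term }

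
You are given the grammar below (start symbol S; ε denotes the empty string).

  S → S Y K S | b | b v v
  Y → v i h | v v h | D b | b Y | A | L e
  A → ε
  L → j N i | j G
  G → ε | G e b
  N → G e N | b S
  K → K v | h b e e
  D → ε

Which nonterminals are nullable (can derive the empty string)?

{ A, D, G, Y }

Directly nullable (have an ε-production): A, G, D.
Y → A with every symbol nullable, so Y is nullable.
No other nonterminal has a production whose RHS symbols are all nullable.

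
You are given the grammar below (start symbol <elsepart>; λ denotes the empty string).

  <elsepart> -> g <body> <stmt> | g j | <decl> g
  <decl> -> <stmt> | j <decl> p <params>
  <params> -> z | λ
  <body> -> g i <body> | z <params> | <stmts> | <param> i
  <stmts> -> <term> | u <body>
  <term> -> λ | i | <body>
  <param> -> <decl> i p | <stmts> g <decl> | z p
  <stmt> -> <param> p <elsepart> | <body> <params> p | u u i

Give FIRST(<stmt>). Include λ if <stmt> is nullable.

From <stmt> -> <param> p <elsepart>: add FIRST(<param>) = { g, i, j, p, u, z }.
From <stmt> -> <body> <params> p: <body>, <params> nullable, take FIRST(<body>) ∪ FIRST(<params>) ∪ {p} = { g, i, j, p, u, z }.
<stmt> -> u u i contributes {u}.
Union: FIRST(<stmt>) = { g, i, j, p, u, z }.

{ g, i, j, p, u, z }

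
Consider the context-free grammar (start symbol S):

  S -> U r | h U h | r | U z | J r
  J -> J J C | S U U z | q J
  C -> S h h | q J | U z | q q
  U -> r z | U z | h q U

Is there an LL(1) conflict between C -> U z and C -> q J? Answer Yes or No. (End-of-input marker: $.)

No

FIRST(U z) = { h, r } and FIRST(q J) = { q }.
The FIRST sets are disjoint and neither alternative is nullable — no conflict.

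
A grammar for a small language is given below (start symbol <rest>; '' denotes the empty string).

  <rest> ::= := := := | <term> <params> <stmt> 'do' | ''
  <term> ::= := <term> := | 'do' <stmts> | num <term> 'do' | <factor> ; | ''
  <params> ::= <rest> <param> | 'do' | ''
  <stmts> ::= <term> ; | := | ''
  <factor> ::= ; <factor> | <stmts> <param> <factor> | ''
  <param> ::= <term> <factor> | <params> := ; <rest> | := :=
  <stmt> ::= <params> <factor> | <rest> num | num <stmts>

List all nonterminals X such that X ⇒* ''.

{ <factor>, <param>, <params>, <rest>, <stmt>, <stmts>, <term> }

Directly nullable (have an ''-production): <rest>, <term>, <params>, <stmts>, <factor>.
<stmt> ::= <params> <factor> with every symbol nullable, so <stmt> is nullable.
<param> ::= <term> <factor> with every symbol nullable, so <param> is nullable.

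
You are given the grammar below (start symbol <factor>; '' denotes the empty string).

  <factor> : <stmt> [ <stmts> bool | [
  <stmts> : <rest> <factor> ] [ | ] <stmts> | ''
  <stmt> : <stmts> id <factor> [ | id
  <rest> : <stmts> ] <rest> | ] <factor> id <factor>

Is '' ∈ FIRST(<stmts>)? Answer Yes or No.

<stmts> has an ''-production, so <stmts> ⇒ ''.

Yes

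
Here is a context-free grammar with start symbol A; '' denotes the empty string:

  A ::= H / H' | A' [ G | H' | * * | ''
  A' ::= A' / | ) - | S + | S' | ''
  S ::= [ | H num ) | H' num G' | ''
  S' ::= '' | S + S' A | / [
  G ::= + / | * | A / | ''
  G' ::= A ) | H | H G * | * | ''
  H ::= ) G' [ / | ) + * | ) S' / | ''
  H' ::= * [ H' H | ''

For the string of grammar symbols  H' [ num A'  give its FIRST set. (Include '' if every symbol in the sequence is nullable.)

Add FIRST(H')\{''} = { * }; H' is nullable, continue.
[ is a terminal; add {[} and stop.

{ *, [ }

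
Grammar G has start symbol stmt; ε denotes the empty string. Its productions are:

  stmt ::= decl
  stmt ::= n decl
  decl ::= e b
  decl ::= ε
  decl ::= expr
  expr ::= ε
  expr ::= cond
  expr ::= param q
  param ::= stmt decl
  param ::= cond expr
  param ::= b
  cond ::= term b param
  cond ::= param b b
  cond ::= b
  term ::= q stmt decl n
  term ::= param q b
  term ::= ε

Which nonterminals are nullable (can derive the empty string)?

Directly nullable (have an ε-production): decl, expr, term.
param ::= stmt decl with every symbol nullable, so param is nullable.
stmt ::= decl with every symbol nullable, so stmt is nullable.
No other nonterminal has a production whose RHS symbols are all nullable.

{ decl, expr, param, stmt, term }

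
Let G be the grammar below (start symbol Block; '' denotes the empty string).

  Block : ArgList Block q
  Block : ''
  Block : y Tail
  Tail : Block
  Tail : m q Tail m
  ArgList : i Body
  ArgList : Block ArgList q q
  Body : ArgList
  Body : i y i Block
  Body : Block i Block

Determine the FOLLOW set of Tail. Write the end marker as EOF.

{ EOF, i, m, q, y }

In Block : y Tail: Tail is at the end, add FOLLOW(Block) = { EOF, i, m, q, y }.
In Tail : m q Tail m: add FIRST(m) = { m }.
Union: FOLLOW(Tail) = { EOF, i, m, q, y }.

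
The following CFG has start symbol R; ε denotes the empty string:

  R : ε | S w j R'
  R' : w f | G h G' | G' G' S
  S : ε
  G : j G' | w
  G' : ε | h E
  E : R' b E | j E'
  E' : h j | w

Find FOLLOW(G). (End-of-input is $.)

{ h }

In R' : G h G': add FIRST(h G') = { h }.
Union: FOLLOW(G) = { h }.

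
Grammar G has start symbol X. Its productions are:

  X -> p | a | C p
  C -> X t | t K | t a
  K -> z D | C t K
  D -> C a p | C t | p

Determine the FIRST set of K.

{ a, p, t, z }

K -> z D contributes {z}.
From K -> C t K: add FIRST(C) = { a, p, t }.
Union: FIRST(K) = { a, p, t, z }.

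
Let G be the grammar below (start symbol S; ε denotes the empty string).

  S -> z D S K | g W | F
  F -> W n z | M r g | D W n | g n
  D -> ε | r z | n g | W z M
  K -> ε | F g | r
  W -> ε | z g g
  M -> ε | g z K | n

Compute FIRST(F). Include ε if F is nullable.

From F -> W n z: W nullable, take FIRST(W) ∪ {n} = { n, z }.
From F -> M r g: M nullable, take FIRST(M) ∪ {r} = { g, n, r }.
From F -> D W n: D, W nullable, take FIRST(D) ∪ FIRST(W) ∪ {n} = { n, r, z }.
F -> g n contributes {g}.
Union: FIRST(F) = { g, n, r, z }.

{ g, n, r, z }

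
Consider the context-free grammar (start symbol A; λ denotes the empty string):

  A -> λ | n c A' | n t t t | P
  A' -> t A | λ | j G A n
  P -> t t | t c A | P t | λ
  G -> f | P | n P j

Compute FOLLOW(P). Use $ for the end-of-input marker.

{ $, j, n, t }

In A -> P: P is at the end, add FOLLOW(A) = { $, j, n, t }.
In P -> P t: add FIRST(t) = { t }.
In G -> P: P is at the end, add FOLLOW(G) = { n, t }.
In G -> n P j: add FIRST(j) = { j }.
Union: FOLLOW(P) = { $, j, n, t }.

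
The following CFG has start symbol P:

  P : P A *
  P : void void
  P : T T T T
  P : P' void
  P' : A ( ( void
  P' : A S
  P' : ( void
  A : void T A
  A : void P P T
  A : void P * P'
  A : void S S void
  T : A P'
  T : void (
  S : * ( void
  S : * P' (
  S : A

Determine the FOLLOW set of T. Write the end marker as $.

{ $, (, *, void }

In P : T T T T: add FIRST(T T T) = { void }.
In P : T T T T: add FIRST(T T) = { void }.
In P : T T T T: add FIRST(T) = { void }.
In P : T T T T: T is at the end, add FOLLOW(P) = { $, (, *, void }.
In A : void T A: add FIRST(A) = { void }.
In A : void P P T: T is at the end, add FOLLOW(A) = { $, (, *, void }.
Union: FOLLOW(T) = { $, (, *, void }.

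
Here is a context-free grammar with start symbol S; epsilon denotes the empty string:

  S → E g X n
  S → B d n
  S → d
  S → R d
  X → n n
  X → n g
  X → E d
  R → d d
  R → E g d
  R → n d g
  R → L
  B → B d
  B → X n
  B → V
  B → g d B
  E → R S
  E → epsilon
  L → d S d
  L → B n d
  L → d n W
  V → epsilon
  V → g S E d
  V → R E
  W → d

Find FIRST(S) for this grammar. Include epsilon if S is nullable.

From S → E g X n: E nullable, take FIRST(E) ∪ {g} = { d, g, n }.
From S → B d n: B nullable, take FIRST(B) ∪ {d} = { d, g, n }.
S → d contributes {d}.
From S → R d: add FIRST(R) = { d, g, n }.
Union: FIRST(S) = { d, g, n }.

{ d, g, n }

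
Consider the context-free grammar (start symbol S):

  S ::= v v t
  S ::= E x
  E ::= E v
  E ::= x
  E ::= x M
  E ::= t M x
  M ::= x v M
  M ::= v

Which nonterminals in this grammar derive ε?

{ } (none)

No nonterminal has an empty production or an RHS whose symbols are all nullable.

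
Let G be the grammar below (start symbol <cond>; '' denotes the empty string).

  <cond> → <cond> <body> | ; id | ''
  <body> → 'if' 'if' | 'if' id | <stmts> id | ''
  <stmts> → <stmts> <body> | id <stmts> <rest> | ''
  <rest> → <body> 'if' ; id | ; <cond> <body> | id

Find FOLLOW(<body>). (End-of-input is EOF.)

In <cond> → <cond> <body>: <body> is at the end, add FOLLOW(<cond>) = { EOF, 'if', ;, id }.
In <stmts> → <stmts> <body>: <body> is at the end, add FOLLOW(<stmts>) = { 'if', ;, id }.
In <rest> → <body> 'if' ; id: add FIRST('if' ; id) = { 'if' }.
In <rest> → ; <cond> <body>: <body> is at the end, add FOLLOW(<rest>) = { 'if', ;, id }.
Union: FOLLOW(<body>) = { EOF, 'if', ;, id }.

{ EOF, 'if', ;, id }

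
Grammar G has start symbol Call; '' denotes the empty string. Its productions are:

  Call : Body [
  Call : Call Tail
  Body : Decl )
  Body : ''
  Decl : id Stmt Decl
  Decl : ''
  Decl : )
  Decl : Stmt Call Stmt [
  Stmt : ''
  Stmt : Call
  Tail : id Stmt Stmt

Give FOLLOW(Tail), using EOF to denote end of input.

{ EOF, ), [, id }

In Call : Call Tail: Tail is at the end, add FOLLOW(Call) = { EOF, ), [, id }.
Union: FOLLOW(Tail) = { EOF, ), [, id }.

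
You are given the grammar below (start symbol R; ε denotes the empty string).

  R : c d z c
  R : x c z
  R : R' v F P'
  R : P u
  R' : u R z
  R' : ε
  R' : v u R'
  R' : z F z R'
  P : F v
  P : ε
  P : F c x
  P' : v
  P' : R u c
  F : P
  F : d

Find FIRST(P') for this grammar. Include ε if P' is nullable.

P' : v contributes {v}.
From P' : R u c: add FIRST(R) = { c, d, u, v, x, z }.
Union: FIRST(P') = { c, d, u, v, x, z }.

{ c, d, u, v, x, z }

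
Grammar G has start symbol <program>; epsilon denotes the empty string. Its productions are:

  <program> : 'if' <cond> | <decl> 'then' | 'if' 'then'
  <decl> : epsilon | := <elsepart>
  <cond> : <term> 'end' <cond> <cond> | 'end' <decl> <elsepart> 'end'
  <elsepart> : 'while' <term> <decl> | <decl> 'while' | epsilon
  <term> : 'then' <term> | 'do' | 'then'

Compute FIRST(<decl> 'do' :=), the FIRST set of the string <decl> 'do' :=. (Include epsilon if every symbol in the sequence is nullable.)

Add FIRST(<decl>)\{epsilon} = { := }; <decl> is nullable, continue.
'do' is a terminal; add {'do'} and stop.

{ 'do', := }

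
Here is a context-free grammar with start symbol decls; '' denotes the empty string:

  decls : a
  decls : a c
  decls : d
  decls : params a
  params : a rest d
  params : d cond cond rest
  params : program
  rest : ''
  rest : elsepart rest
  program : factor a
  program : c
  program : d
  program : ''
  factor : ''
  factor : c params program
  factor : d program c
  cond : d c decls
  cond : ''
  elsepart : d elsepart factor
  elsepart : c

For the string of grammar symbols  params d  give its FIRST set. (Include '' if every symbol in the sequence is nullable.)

{ a, c, d }

Add FIRST(params)\{''} = { a, c, d }; params is nullable, continue.
d is a terminal; add {d} and stop.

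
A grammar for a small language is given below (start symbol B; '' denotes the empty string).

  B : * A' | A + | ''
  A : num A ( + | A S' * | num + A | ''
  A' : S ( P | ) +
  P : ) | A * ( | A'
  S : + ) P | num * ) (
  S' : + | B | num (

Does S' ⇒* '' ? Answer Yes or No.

S' : B and each of B is nullable, so S' ⇒* ''.

Yes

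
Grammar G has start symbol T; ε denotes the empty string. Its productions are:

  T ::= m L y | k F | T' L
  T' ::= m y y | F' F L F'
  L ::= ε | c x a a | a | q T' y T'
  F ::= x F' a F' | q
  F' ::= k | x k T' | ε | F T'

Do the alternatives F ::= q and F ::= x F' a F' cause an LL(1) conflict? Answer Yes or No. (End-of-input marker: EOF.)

No

FIRST(q) = { q } and FIRST(x F' a F') = { x }.
The FIRST sets are disjoint and neither alternative is nullable — no conflict.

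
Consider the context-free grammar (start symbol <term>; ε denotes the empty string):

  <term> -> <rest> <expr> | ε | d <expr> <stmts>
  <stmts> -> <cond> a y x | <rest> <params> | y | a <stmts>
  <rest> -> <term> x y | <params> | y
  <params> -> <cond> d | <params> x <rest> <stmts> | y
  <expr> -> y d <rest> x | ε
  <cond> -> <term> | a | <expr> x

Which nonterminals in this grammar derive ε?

{ <cond>, <expr>, <term> }

Directly nullable (have an ε-production): <term>, <expr>.
<cond> -> <term> with every symbol nullable, so <cond> is nullable.
No other nonterminal has a production whose RHS symbols are all nullable.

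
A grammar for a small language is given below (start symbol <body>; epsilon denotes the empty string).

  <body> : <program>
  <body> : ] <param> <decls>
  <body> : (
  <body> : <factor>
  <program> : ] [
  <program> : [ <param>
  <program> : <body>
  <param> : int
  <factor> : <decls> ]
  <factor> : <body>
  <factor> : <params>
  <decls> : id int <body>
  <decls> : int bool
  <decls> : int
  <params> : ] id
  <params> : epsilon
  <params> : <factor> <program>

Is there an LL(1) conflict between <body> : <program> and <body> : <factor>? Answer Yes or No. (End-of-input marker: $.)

Yes

FIRST(<program>) = { (, [, ], id, int, epsilon } and FIRST(<factor>) = { (, [, ], id, int, epsilon }.
Both contain (, so the two alternatives are not disjoint — LL(1) conflict.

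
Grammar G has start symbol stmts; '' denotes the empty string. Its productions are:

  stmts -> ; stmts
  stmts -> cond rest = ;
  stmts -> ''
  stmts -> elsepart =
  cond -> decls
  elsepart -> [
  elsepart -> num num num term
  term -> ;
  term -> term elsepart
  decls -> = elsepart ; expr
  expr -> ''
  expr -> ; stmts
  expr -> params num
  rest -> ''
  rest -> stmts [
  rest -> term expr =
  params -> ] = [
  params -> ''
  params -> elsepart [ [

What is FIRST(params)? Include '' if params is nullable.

params -> ] = [ contributes {]}.
params -> '' contributes ''.
From params -> elsepart [ [: add FIRST(elsepart) = { [, num }.
Union: FIRST(params) = { [, ], num, '' }.

{ [, ], num, '' }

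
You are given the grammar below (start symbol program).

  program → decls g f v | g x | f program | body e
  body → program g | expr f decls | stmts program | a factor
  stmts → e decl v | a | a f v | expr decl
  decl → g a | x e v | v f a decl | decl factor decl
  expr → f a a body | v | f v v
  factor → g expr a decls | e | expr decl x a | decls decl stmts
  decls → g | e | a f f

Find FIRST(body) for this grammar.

From body → program g: add FIRST(program) = { a, e, f, g, v }.
From body → expr f decls: add FIRST(expr) = { f, v }.
From body → stmts program: add FIRST(stmts) = { a, e, f, v }.
body → a factor contributes {a}.
Union: FIRST(body) = { a, e, f, g, v }.

{ a, e, f, g, v }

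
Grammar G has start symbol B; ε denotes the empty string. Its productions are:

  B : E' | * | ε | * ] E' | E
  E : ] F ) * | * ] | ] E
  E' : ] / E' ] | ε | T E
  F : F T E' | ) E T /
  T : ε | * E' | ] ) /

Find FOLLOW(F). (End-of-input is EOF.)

In E : ] F ) *: add FIRST() *) = { ) }.
In F : F T E': add FIRST(T E')\{ε} = { *, ] }.
  Since T E' is nullable, also add FOLLOW(F) = { ), *, ] }.
Union: FOLLOW(F) = { ), *, ] }.

{ ), *, ] }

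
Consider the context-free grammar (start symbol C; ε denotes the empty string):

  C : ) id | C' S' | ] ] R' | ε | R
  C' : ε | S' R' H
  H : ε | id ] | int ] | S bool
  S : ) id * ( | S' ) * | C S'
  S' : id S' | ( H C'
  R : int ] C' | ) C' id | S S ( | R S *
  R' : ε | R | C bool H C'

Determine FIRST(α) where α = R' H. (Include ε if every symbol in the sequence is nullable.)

{ (, ), ], bool, id, int, ε }

Add FIRST(R')\{ε} = { (, ), ], bool, id, int }; R' is nullable, continue.
Add FIRST(H)\{ε} = { (, ), ], id, int }; H is nullable, continue.
Every symbol is nullable, so include ε.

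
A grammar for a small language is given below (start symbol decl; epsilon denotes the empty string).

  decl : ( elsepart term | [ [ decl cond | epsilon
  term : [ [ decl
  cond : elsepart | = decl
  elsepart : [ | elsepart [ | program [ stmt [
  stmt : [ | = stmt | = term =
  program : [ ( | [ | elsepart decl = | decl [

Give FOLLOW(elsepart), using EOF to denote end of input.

{ EOF, (, =, [ }

In decl : ( elsepart term: add FIRST(term) = { [ }.
In cond : elsepart: elsepart is at the end, add FOLLOW(cond) = { EOF, (, =, [ }.
In elsepart : elsepart [: add FIRST([) = { [ }.
In program : elsepart decl =: add FIRST(decl =) = { (, =, [ }.
Union: FOLLOW(elsepart) = { EOF, (, =, [ }.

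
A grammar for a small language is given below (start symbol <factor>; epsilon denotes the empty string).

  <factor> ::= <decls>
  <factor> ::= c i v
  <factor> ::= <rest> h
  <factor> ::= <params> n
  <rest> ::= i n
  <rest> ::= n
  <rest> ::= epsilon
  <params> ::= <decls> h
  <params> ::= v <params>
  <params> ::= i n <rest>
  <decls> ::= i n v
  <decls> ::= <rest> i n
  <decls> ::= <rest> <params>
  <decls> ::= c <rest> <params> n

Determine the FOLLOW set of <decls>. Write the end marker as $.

{ $, h }

In <factor> ::= <decls>: <decls> is at the end, add FOLLOW(<factor>) = { $ }.
In <params> ::= <decls> h: add FIRST(h) = { h }.
Union: FOLLOW(<decls>) = { $, h }.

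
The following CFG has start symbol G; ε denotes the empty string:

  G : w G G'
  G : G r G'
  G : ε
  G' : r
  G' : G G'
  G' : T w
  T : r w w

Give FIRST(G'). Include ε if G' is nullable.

G' : r contributes {r}.
From G' : G G': G nullable, take FIRST(G) ∪ FIRST(G') = { r, w }.
From G' : T w: add FIRST(T) = { r }.
Union: FIRST(G') = { r, w }.

{ r, w }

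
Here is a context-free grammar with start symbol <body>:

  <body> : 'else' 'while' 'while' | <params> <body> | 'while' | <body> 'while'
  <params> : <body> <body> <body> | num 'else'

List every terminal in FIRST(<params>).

From <params> : <body> <body> <body>: add FIRST(<body>) = { 'else', 'while', num }.
<params> : num 'else' contributes {num}.
Union: FIRST(<params>) = { 'else', 'while', num }.

{ 'else', 'while', num }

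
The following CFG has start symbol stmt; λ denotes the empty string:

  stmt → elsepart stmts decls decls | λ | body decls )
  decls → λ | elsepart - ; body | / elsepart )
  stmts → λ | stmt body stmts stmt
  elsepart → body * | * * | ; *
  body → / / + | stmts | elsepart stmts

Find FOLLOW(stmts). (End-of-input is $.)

{ $, ), *, /, ; }

In stmt → elsepart stmts decls decls: add FIRST(decls decls)\{λ} = { ), *, /, ; }.
  Since decls decls is nullable, also add FOLLOW(stmt) = { $, ), *, /, ; }.
In stmts → stmt body stmts stmt: add FIRST(stmt)\{λ} = { ), *, /, ; }.
  Since stmt is nullable, also add FOLLOW(stmts) = { $, ), *, /, ; }.
In body → stmts: stmts is at the end, add FOLLOW(body) = { $, ), *, /, ; }.
In body → elsepart stmts: stmts is at the end, add FOLLOW(body) = { $, ), *, /, ; }.
Union: FOLLOW(stmts) = { $, ), *, /, ; }.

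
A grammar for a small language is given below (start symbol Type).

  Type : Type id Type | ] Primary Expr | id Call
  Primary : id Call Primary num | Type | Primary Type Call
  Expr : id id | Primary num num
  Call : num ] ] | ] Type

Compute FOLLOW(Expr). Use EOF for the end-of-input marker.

In Type : ] Primary Expr: Expr is at the end, add FOLLOW(Type) = { EOF, ], id, num }.
Union: FOLLOW(Expr) = { EOF, ], id, num }.

{ EOF, ], id, num }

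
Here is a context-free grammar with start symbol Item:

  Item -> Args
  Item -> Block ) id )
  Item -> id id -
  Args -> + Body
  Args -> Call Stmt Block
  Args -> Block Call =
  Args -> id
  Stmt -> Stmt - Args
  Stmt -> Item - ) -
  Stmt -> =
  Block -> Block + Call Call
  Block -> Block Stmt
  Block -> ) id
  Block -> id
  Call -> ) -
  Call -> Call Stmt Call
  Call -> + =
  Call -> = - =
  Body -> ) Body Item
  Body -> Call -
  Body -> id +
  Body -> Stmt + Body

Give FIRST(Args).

{ ), +, =, id }

Args -> + Body contributes {+}.
From Args -> Call Stmt Block: add FIRST(Call) = { ), +, = }.
From Args -> Block Call =: add FIRST(Block) = { ), id }.
Args -> id contributes {id}.
Union: FIRST(Args) = { ), +, =, id }.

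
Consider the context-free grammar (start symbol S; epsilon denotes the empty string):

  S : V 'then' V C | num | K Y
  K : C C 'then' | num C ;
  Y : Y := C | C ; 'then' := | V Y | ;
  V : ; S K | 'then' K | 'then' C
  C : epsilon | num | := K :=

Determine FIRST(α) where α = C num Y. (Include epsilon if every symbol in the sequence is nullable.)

{ :=, num }

Add FIRST(C)\{epsilon} = { :=, num }; C is nullable, continue.
num is a terminal; add {num} and stop.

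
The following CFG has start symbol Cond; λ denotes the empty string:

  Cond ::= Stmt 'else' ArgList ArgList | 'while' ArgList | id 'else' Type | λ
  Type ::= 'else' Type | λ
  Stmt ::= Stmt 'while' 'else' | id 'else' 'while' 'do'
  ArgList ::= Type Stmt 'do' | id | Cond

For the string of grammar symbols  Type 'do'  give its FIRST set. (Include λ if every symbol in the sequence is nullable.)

Add FIRST(Type)\{λ} = { 'else' }; Type is nullable, continue.
'do' is a terminal; add {'do'} and stop.

{ 'do', 'else' }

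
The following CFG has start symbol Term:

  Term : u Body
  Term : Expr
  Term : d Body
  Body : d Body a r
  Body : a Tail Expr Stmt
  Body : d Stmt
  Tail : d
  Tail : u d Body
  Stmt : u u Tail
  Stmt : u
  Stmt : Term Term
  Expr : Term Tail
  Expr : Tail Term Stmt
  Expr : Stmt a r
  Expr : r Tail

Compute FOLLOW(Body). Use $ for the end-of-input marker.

{ $, a, d, r, u }

In Term : u Body: Body is at the end, add FOLLOW(Term) = { $, a, d, r, u }.
In Term : d Body: Body is at the end, add FOLLOW(Term) = { $, a, d, r, u }.
In Body : d Body a r: add FIRST(a r) = { a }.
In Tail : u d Body: Body is at the end, add FOLLOW(Tail) = { $, a, d, r, u }.
Union: FOLLOW(Body) = { $, a, d, r, u }.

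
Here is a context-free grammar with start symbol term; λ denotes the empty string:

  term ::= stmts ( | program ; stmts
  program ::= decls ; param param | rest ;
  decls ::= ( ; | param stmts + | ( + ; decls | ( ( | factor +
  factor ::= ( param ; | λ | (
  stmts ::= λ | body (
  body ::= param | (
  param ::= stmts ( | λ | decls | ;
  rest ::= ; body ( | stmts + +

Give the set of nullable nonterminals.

Directly nullable (have an λ-production): factor, stmts, param.
body ::= param with every symbol nullable, so body is nullable.
No other nonterminal has a production whose RHS symbols are all nullable.

{ body, factor, param, stmts }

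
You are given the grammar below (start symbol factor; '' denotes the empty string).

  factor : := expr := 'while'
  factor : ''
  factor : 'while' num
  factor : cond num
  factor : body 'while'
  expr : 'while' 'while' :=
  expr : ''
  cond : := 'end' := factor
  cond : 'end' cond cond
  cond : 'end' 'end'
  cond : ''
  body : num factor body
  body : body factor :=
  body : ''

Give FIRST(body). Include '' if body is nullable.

{ 'end', 'while', :=, num, '' }

body : num factor body contributes {num}.
From body : body factor :=: body, factor nullable, take FIRST(body) ∪ FIRST(factor) ∪ {:=} = { 'end', 'while', :=, num }.
body : '' contributes ''.
Union: FIRST(body) = { 'end', 'while', :=, num, '' }.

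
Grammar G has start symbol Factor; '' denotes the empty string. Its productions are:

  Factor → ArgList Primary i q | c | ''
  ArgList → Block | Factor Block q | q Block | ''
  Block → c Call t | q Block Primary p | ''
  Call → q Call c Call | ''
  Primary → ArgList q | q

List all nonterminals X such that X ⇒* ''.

Directly nullable (have an ''-production): Factor, ArgList, Block, Call.
No other nonterminal has a production whose RHS symbols are all nullable.

{ ArgList, Block, Call, Factor }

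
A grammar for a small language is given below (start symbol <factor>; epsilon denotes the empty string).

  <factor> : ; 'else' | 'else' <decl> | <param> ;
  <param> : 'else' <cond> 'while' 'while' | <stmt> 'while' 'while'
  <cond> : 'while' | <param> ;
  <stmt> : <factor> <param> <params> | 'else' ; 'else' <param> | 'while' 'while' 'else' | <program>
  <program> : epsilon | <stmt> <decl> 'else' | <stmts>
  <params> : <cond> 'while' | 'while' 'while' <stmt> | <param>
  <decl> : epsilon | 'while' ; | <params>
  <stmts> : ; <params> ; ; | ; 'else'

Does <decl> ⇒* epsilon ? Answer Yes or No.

<decl> has an epsilon-production, so <decl> ⇒ epsilon.

Yes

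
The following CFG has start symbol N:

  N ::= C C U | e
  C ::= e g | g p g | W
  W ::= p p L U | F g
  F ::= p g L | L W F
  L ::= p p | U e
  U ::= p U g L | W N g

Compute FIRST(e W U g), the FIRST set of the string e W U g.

e is a terminal; add {e} and stop.

{ e }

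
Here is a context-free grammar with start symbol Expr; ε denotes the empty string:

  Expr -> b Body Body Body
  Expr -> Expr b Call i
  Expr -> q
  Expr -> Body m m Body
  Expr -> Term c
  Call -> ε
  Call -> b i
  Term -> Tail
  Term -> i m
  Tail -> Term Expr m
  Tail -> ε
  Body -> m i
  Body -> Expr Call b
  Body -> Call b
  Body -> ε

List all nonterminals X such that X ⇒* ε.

{ Body, Call, Tail, Term }

Directly nullable (have an ε-production): Call, Tail, Body.
Term -> Tail with every symbol nullable, so Term is nullable.
No other nonterminal has a production whose RHS symbols are all nullable.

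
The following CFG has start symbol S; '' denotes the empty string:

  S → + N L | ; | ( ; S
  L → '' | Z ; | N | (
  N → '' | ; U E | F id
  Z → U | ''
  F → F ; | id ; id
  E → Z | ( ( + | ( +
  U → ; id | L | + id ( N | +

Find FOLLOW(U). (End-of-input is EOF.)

In N → ; U E: add FIRST(E)\{''} = { (, +, ;, id }.
  Since E is nullable, also add FOLLOW(N) = { EOF, (, +, ;, id }.
In Z → U: U is at the end, add FOLLOW(Z) = { EOF, (, +, ;, id }.
Union: FOLLOW(U) = { EOF, (, +, ;, id }.

{ EOF, (, +, ;, id }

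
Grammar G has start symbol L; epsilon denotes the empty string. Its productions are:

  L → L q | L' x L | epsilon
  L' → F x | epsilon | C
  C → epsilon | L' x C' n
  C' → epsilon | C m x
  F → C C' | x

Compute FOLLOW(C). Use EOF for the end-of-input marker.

In L' → C: C is at the end, add FOLLOW(L') = { x }.
In C' → C m x: add FIRST(m x) = { m }.
In F → C C': add FIRST(C')\{epsilon} = { m, x }.
  Since C' is nullable, also add FOLLOW(F) = { x }.
Union: FOLLOW(C) = { m, x }.

{ m, x }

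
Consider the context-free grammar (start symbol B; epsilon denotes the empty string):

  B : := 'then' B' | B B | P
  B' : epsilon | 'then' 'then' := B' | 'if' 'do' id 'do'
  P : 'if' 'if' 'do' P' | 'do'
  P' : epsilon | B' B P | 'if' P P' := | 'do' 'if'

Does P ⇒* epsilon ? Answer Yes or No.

Nullable nonterminals: B', P'.
No production of P has an RHS whose symbols are all nullable, so P is not nullable.

No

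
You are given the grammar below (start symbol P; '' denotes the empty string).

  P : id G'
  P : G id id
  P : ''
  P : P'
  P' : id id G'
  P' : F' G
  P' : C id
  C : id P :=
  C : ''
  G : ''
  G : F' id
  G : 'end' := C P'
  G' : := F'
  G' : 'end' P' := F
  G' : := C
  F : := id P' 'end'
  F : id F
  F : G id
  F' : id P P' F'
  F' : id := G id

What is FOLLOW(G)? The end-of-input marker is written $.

In P : G id id: add FIRST(id id) = { id }.
In P' : F' G: G is at the end, add FOLLOW(P') = { $, 'end', :=, id }.
In F : G id: add FIRST(id) = { id }.
In F' : id := G id: add FIRST(id) = { id }.
Union: FOLLOW(G) = { $, 'end', :=, id }.

{ $, 'end', :=, id }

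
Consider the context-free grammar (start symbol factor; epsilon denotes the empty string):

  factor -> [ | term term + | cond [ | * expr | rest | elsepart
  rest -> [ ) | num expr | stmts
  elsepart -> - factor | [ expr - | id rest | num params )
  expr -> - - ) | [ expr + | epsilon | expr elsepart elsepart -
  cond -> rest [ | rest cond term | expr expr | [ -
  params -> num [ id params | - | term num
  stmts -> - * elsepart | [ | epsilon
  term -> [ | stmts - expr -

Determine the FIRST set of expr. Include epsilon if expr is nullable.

expr -> - - ) contributes {-}.
expr -> [ expr + contributes {[}.
expr -> epsilon contributes epsilon.
From expr -> expr elsepart elsepart -: expr nullable, take FIRST(expr) ∪ FIRST(elsepart) = { -, [, id, num }.
Union: FIRST(expr) = { -, [, id, num, epsilon }.

{ -, [, id, num, epsilon }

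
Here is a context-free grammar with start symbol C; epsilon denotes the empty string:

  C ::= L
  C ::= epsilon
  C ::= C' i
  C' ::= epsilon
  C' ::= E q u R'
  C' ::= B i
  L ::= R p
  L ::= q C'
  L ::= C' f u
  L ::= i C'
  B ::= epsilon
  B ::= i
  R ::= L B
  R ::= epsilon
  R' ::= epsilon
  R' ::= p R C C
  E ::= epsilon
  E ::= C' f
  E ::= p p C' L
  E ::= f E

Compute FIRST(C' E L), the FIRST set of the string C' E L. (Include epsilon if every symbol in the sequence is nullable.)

Add FIRST(C')\{epsilon} = { f, i, p, q }; C' is nullable, continue.
Add FIRST(E)\{epsilon} = { f, i, p, q }; E is nullable, continue.
Add FIRST(L) = { f, i, p, q }; L is not nullable, stop.

{ f, i, p, q }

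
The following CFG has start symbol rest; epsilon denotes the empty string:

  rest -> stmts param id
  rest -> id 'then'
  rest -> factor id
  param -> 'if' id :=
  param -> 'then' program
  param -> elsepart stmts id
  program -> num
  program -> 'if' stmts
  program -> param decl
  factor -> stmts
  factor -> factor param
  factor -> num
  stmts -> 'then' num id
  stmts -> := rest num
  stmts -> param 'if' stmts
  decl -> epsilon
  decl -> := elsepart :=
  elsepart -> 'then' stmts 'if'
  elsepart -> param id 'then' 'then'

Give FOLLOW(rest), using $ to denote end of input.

{ $, num }

rest is the start symbol, so $ ∈ FOLLOW(rest).
In stmts -> := rest num: add FIRST(num) = { num }.
Union: FOLLOW(rest) = { $, num }.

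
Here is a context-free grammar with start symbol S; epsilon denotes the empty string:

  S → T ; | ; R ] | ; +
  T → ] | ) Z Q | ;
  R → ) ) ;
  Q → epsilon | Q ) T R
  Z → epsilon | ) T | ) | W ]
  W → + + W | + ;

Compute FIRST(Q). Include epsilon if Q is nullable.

Q → epsilon contributes epsilon.
From Q → Q ) T R: Q nullable, take FIRST(Q) ∪ {)} = { ) }.
Union: FIRST(Q) = { ), epsilon }.

{ ), epsilon }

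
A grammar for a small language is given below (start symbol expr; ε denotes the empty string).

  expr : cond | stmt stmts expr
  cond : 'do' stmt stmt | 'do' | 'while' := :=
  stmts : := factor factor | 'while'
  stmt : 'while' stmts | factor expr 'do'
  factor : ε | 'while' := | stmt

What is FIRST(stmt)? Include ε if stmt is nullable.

{ 'do', 'while' }

stmt : 'while' stmts contributes {'while'}.
From stmt : factor expr 'do': factor nullable, take FIRST(factor) ∪ FIRST(expr) = { 'do', 'while' }.
Union: FIRST(stmt) = { 'do', 'while' }.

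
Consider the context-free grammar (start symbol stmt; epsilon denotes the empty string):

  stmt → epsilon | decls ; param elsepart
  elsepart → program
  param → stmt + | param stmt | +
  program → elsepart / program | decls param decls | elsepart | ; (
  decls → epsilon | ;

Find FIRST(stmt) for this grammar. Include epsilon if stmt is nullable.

stmt → epsilon contributes epsilon.
From stmt → decls ; param elsepart: decls nullable, take FIRST(decls) ∪ {;} = { ; }.
Union: FIRST(stmt) = { ;, epsilon }.

{ ;, epsilon }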